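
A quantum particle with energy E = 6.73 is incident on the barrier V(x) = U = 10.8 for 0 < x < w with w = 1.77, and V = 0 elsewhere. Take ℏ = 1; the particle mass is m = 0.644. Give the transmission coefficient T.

T = 0.00113

E < U: inside the barrier ψ ∝ e^{±κx} with κ = √(2m(U − E))/ℏ = 2.290.
κw = 4.053, sinh(κw) = 28.76.
Matching ψ, ψ′ at both faces gives T = [1 + U² sinh²(κw) / (4E(U − E))]⁻¹ = 1/881.8 = 0.00113.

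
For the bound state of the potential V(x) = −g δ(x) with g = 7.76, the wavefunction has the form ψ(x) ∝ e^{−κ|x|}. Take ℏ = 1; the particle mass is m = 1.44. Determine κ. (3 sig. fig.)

Integrate −(ℏ²/2m)ψ'' − gδ(x)ψ = Eψ from −ε to +ε: the ψ'' term gives ψ'(0⁺) − ψ'(0⁻) and the δ term gives −(2mg/ℏ²)ψ(0).
With ψ ∝ e^{−κ|x|} this yields −2κ = −2mg/ℏ², so κ = mg/ℏ² = 11.17.

κ = 11.2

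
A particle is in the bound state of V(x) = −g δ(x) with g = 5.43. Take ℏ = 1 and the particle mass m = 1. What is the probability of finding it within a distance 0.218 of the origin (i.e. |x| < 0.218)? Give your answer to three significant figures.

The normalised bound state is ψ = √κ e^{−κ|x|} with κ = mg/ℏ² = 5.430.
P(|x| < d) = ∫_{−d}^{d} κ e^{−2κ|x|} dx = 1 − e^{−2κd} = 1 − e^{−2.367} = 0.9063.

P = 0.906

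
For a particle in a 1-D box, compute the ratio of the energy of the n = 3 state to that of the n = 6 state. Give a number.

0.25

E_n = n²π²ℏ²/(2mL²) so the ratio is n₂²/n₁² = 9/36 = 0.25.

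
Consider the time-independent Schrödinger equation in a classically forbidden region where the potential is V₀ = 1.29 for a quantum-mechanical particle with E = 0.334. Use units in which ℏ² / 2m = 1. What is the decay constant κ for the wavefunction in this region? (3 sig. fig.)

Since E < V₀ the TISE in this region is ψ'' = κ²ψ with κ = √(2m(V₀ − E))/ℏ.
κ = √(2 × 0.5 × 0.956) = 0.9778.

κ = 0.978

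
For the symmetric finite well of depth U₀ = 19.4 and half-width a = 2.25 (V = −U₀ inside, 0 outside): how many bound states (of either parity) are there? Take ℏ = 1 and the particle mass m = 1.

N = 9

The dimensionless depth is z₀ = a√(2mU₀)/ℏ = 2.25 × √(38.80) = 14.02.
The even/odd transcendental equations gain one root per π/2 in z₀, giving N = 1 + ⌊2z₀/π⌋ = 1 + ⌊8.922⌋ = 9.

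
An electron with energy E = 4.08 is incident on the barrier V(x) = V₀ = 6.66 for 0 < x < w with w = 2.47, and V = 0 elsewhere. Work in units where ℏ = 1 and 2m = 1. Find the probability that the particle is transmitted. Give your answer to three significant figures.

T = 0.00136

E < V₀: inside the barrier ψ ∝ e^{±κx} with κ = √(2m(V₀ − E))/ℏ = 1.606.
κw = 3.967, sinh(κw) = 26.41.
The exact tunnelling result is T⁻¹ = 1 + V₀² sinh²(κw) / [4E(V₀ − E)] = 736.0, so T = 0.00136.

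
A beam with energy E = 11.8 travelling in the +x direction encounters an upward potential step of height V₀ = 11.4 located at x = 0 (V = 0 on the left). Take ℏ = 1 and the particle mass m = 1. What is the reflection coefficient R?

On each side the TISE gives plane waves with k = √(2m(E − V))/ℏ: k₁ = √(2·1·11.8) = 4.858, k₂ = √(2·1·0.4) = 0.8944.
Continuity of ψ and ψ′ at the step yields the reflection amplitude r = (k₁ − k₂)/(k₁ + k₂) = 0.6890; thus R = |r|² = 0.4748, T = 0.5252.

R = 0.475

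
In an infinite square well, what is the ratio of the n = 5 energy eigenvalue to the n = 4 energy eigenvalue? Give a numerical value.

1.5625

Since E_n ∝ n², the ratio is (5/4)² = 1.5625.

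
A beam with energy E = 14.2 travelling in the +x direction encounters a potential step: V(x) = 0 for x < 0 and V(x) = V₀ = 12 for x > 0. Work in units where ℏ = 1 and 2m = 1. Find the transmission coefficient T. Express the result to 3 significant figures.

On each side the TISE gives plane waves with k = √(2m(E − V))/ℏ: k₁ = √(2·½·14.2) = 3.768, k₂ = √(2·½·2.2) = 1.483.
Continuity of ψ and ψ′ at the step yields the reflection amplitude r = (k₁ − k₂)/(k₁ + k₂) = 0.4351; thus R = |r|² = 0.1893, T = 0.8107.

T = 0.811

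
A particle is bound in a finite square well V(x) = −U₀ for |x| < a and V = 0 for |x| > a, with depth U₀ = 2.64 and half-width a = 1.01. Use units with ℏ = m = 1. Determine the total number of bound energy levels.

N = 2

Define the well-strength parameter z₀ = (a/ℏ)√(2mU₀) = 1.01 × √(2·1·2.64) = 2.321.
The even/odd transcendental equations gain one root per π/2 in z₀, giving N = 1 + ⌊2z₀/π⌋ = 1 + ⌊1.477⌋ = 2.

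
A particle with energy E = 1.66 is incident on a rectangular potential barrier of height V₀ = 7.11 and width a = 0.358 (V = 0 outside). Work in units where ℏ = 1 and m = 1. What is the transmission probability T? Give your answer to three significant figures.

T = 0.247

E < V₀: inside the barrier ψ ∝ e^{±κx} with κ = √(2m(V₀ − E))/ℏ = 3.302.
κa = 1.182, sinh(κa) = 1.477.
Matching ψ, ψ′ at both faces gives T = [1 + V₀² sinh²(κa) / (4E(V₀ − E))]⁻¹ = 1/4.047 = 0.247.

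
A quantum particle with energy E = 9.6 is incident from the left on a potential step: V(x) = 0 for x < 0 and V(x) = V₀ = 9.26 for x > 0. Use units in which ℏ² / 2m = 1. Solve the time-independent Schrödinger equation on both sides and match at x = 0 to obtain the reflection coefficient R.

R = 0.467

On each side the TISE gives plane waves with k = √(2m(E − V))/ℏ: k₁ = √(2·½·9.6) = 3.098, k₂ = √(2·½·0.34) = 0.5831.
Continuity of ψ and ψ′ at the step yields the reflection amplitude r = (k₁ − k₂)/(k₁ + k₂) = 0.6832; thus R = |r|² = 0.4668, T = 0.5332.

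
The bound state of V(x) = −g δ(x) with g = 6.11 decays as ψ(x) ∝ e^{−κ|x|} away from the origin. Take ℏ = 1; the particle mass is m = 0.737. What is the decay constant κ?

κ = 4.50

Integrating the TISE across x = 0 gives the cusp condition ψ'(0⁺) − ψ'(0⁻) = −(2mg/ℏ²)ψ(0).
With ψ ∝ e^{−κ|x|} this yields −2κ = −2mg/ℏ², so κ = mg/ℏ² = 4.503.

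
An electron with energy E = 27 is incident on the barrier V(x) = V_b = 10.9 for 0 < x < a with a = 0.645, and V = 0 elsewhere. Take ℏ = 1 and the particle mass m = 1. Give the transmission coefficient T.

E > V_b: inside the barrier k₂ = √(2m(E − V_b))/ℏ = 5.675, k₂a = 3.660.
T = [1 + V_b² sin²(k₂a) / (4E(E − V_b))]⁻¹ = 1/1.017 = 0.983.

T = 0.983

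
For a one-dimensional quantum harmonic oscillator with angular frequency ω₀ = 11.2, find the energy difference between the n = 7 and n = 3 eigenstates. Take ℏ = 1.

ΔE = 44.8

E_n = ℏω₀(n + ½), so ΔE = (7 − 3) ℏω₀ = 4 × 11.2 = 44.80.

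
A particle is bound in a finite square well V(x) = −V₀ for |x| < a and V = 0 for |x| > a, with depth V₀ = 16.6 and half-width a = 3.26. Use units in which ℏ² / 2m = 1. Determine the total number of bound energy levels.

N = 9

Define the well-strength parameter z₀ = (a/ℏ)√(2mV₀) = 3.26 × √(2·0.5·16.6) = 13.28.
The even/odd transcendental equations gain one root per π/2 in z₀, giving N = 1 + ⌊2z₀/π⌋ = 1 + ⌊8.456⌋ = 9.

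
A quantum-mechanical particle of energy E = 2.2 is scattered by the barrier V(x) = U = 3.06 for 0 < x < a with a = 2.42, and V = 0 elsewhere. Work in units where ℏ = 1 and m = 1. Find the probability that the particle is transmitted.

T = 0.00565

Since E < U the interior solution is evanescent with decay constant κ = √(2m(U − E))/ℏ = 1.311.
κa = 3.174, sinh(κa) = 11.93.
Matching ψ, ψ′ at both faces gives T = [1 + U² sinh²(κa) / (4E(U − E))]⁻¹ = 1/177.0 = 0.00565.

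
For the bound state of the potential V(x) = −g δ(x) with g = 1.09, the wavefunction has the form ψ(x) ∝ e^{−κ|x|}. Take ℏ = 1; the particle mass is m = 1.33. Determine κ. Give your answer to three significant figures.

Integrate −(ℏ²/2m)ψ'' − gδ(x)ψ = Eψ from −ε to +ε: the ψ'' term gives ψ'(0⁺) − ψ'(0⁻) and the δ term gives −(2mg/ℏ²)ψ(0).
With ψ ∝ e^{−κ|x|} this yields −2κ = −2mg/ℏ², so κ = mg/ℏ² = 1.450.

κ = 1.45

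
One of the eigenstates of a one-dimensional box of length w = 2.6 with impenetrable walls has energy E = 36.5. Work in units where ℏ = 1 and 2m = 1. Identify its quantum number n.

For an infinite well E_n = n²π²ℏ²/(2mw²), so n = (w/πℏ)√(2mE).
n = (2.6/π) × √(2 × 0.5 × 36.5) = 5.000 → n = 5.

n = 5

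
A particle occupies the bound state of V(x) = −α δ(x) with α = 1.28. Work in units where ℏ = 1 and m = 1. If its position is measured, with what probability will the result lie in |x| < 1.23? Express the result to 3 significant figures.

The normalised bound state is ψ = √κ e^{−κ|x|} with κ = mα/ℏ² = 1.280.
P(|x| < d) = ∫_{−d}^{d} κ e^{−2κ|x|} dx = 1 − e^{−2κd} = 1 − e^{−3.149} = 0.9571.

P = 0.957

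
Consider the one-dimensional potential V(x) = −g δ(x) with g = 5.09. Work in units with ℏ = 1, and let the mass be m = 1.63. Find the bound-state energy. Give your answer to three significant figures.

For x ≠ 0 the bound state is ψ ∝ e^{−κ|x|}; integrating the TISE across the delta gives the cusp condition 2κ = 2mg/ℏ², so κ = 8.297.
Then E = −ℏ²κ²/(2m) = −mg²/(2ℏ²) = -21.12.

E = -21.1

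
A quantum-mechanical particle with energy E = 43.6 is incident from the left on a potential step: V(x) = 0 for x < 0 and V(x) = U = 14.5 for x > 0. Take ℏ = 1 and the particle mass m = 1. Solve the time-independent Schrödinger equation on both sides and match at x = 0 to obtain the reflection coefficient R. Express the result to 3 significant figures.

R = 0.0101

On each side the TISE gives plane waves with k = √(2m(E − V))/ℏ: k₁ = √(2·1·43.6) = 9.338, k₂ = √(2·1·29.1) = 7.629.
Continuity of ψ and ψ′ at the step yields the reflection amplitude r = (k₁ − k₂)/(k₁ + k₂) = 0.1007; thus R = |r|² = 0.01015, T = 0.9899.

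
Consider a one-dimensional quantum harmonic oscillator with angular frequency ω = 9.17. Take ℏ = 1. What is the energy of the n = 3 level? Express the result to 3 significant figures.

Using E_n = (n + ½)ℏω: E_3 = 3.5 × 9.17 = 32.10.

E = 32.1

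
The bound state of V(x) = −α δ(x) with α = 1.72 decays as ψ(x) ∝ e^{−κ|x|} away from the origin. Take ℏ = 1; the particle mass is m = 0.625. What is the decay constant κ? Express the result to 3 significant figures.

κ = 1.08

Integrating the TISE across x = 0 gives the cusp condition ψ'(0⁺) − ψ'(0⁻) = −(2mα/ℏ²)ψ(0).
With ψ ∝ e^{−κ|x|} this yields −2κ = −2mα/ℏ², so κ = mα/ℏ² = 1.075.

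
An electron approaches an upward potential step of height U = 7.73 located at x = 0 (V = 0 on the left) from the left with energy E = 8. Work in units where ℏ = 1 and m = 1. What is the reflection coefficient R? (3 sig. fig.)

R = 0.476

On each side the TISE gives plane waves with k = √(2m(E − V))/ℏ: k₁ = √(2·1·8) = 4.000, k₂ = √(2·1·0.27) = 0.7348.
Continuity of ψ and ψ′ at the step yields the reflection amplitude r = (k₁ − k₂)/(k₁ + k₂) = 0.6896; thus R = |r|² = 0.4755, T = 0.5245.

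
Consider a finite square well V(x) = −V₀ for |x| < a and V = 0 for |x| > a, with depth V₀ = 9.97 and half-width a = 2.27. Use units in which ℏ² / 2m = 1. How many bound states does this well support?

N = 5

Define the well-strength parameter z₀ = (a/ℏ)√(2mV₀) = 2.27 × √(2·0.5·9.97) = 7.168.
A new bound state (alternating even/odd) appears each time z₀ passes a multiple of π/2, so N = ⌊2z₀/π⌋ + 1 = ⌊4.563⌋ + 1 = 5.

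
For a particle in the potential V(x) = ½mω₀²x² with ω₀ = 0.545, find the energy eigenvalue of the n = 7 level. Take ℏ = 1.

The oscillator eigenvalues are E_n = ℏω₀(n + ½), so E_7 = 0.545 × 7.5 = 4.088.

E = 4.09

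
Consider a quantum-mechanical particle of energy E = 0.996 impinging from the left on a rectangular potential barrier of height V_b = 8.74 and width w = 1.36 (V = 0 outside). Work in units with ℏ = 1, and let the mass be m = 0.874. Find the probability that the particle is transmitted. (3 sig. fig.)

T = 0.0000728

E < V_b: inside the barrier ψ ∝ e^{±κx} with κ = √(2m(V_b − E))/ℏ = 3.679.
κw = 5.004, sinh(κw) = 74.48.
The exact tunnelling result is T⁻¹ = 1 + V_b² sinh²(κw) / [4E(V_b − E)] = 13740, so T = 0.0000728.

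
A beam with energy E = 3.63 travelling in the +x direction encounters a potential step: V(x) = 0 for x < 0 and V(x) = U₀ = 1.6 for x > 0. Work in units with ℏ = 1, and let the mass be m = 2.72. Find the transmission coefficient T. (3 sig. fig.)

T = 0.979

The wavenumbers are k₁ = √(2mE)/ℏ = 4.444 on the left and k₂ = √(2m(E − U₀))/ℏ = 3.323 on the right.
Matching ψ and ψ′ at x = 0 gives r = (k₁ − k₂)/(k₁ + k₂), so R = r² = 0.02082 and T = 1 − R = 0.9792.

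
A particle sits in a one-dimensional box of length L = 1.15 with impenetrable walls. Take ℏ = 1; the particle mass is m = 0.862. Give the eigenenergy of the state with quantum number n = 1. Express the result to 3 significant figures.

E = 4.33

The infinite-well eigenfunctions ψ_n = √(2/L) sin(nπx/L) vanish at both walls, giving E_n = n²π²ℏ²/(2mL²).
E_1 = 1² × π² / (2 × 0.862 × 1.15²) = 4.329.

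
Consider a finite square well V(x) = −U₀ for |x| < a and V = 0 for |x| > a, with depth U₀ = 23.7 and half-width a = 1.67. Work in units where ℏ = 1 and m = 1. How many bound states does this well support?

Define the well-strength parameter z₀ = (a/ℏ)√(2mU₀) = 1.67 × √(2·1·23.7) = 11.50.
A new bound state (alternating even/odd) appears each time z₀ passes a multiple of π/2, so N = ⌊2z₀/π⌋ + 1 = ⌊7.320⌋ + 1 = 8.

N = 8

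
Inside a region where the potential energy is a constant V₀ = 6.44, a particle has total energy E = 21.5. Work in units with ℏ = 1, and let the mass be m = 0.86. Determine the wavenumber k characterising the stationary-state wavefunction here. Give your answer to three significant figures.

With E > V₀ the solution is oscillatory, ψ ∝ e^{±ikx} with k = √(2m(E − V₀))/ℏ.
k = √(2 × 0.86 × 15.06) = 5.090.

k = 5.09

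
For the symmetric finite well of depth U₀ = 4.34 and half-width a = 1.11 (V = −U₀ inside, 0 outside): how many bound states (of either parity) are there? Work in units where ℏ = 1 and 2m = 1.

Define the well-strength parameter z₀ = (a/ℏ)√(2mU₀) = 1.11 × √(2·0.5·4.34) = 2.312.
A new bound state (alternating even/odd) appears each time z₀ passes a multiple of π/2, so N = ⌊2z₀/π⌋ + 1 = ⌊1.472⌋ + 1 = 2.

N = 2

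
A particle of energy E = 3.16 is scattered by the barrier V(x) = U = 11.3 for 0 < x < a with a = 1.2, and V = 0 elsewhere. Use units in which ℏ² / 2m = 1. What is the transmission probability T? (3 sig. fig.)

E < U: inside the barrier ψ ∝ e^{±κx} with κ = √(2m(U − E))/ℏ = 2.853.
κa = 3.424, sinh(κa) = 15.32.
The exact tunnelling result is T⁻¹ = 1 + U² sinh²(κa) / [4E(U − E)] = 292.5, so T = 0.00342.

T = 0.00342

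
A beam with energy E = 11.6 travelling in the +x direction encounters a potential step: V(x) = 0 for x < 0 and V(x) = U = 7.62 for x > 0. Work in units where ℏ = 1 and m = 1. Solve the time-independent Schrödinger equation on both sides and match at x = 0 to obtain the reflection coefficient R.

On each side the TISE gives plane waves with k = √(2m(E − V))/ℏ: k₁ = √(2·1·11.6) = 4.817, k₂ = √(2·1·3.98) = 2.821.
Continuity of ψ and ψ′ at the step yields the reflection amplitude r = (k₁ − k₂)/(k₁ + k₂) = 0.2612; thus R = |r|² = 0.06824, T = 0.9318.

R = 0.0682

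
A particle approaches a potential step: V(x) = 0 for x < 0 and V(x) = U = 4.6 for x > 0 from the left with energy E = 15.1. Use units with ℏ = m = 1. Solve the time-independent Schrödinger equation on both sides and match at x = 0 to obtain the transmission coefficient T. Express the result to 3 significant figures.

The wavenumbers are k₁ = √(2mE)/ℏ = 5.495 on the left and k₂ = √(2m(E − U))/ℏ = 4.583 on the right.
Matching ψ and ψ′ at x = 0 gives r = (k₁ − k₂)/(k₁ + k₂), so R = r² = 0.008205 and T = 1 − R = 0.9918.

T = 0.992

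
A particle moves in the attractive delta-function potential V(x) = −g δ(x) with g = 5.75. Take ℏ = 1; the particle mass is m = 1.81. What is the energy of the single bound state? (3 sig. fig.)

E = -29.9

The bound state is ψ(x) = √κ e^{−κ|x|}. The derivative jump ψ'(0⁺) − ψ'(0⁻) = −(2mg/ℏ²)ψ(0) fixes κ = mg/ℏ² = 10.41.
Then E = −ℏ²κ²/(2m) = −mg²/(2ℏ²) = -29.92.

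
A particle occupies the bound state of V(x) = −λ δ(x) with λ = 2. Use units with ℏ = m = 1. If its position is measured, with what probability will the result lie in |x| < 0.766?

The normalised bound state is ψ = √κ e^{−κ|x|} with κ = mλ/ℏ² = 2.000.
P(|x| < d) = ∫_{−d}^{d} κ e^{−2κ|x|} dx = 1 − e^{−2κd} = 1 − e^{−3.064} = 0.9533.

P = 0.953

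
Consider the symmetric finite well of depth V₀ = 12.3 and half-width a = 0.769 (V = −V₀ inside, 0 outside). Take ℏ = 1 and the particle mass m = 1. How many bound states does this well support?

N = 3

The dimensionless depth is z₀ = a√(2mV₀)/ℏ = 0.769 × √(24.60) = 3.814.
The even/odd transcendental equations gain one root per π/2 in z₀, giving N = 1 + ⌊2z₀/π⌋ = 1 + ⌊2.428⌋ = 3.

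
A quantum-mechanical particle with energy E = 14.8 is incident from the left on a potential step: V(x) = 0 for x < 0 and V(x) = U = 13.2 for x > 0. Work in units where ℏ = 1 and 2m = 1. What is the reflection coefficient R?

R = 0.255

On each side the TISE gives plane waves with k = √(2m(E − V))/ℏ: k₁ = √(2·½·14.8) = 3.847, k₂ = √(2·½·1.6) = 1.265.
Continuity of ψ and ψ′ at the step yields the reflection amplitude r = (k₁ − k₂)/(k₁ + k₂) = 0.5051; thus R = |r|² = 0.2551, T = 0.7449.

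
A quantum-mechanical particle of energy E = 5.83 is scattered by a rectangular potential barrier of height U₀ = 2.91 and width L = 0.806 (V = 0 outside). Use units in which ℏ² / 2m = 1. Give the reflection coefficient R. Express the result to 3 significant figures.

R = 0.107

E > U₀: inside the barrier k₂ = √(2m(E − U₀))/ℏ = 1.709, k₂L = 1.377.
T = [1 + U₀² sin²(k₂L) / (4E(E − U₀))]⁻¹ = 1/1.120 = 0.893.
R = 1 − T = 0.107.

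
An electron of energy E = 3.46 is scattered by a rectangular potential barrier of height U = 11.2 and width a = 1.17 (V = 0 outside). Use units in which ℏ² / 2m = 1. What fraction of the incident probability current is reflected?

R = 0.995

Since E < U the interior solution is evanescent with decay constant κ = √(2m(U − E))/ℏ = 2.782.
κa = 3.255, sinh(κa) = 12.94.
Matching ψ, ψ′ at both faces gives T = [1 + U² sinh²(κa) / (4E(U − E))]⁻¹ = 1/197.1 = 0.00507.
R = 1 − T = 0.995.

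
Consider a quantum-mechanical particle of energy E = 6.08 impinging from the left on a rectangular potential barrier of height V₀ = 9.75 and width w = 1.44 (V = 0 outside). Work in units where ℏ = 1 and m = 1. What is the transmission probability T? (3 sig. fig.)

Since E < V₀ the interior solution is evanescent with decay constant κ = √(2m(V₀ − E))/ℏ = 2.709.
κw = 3.901, sinh(κw) = 24.72.
The exact tunnelling result is T⁻¹ = 1 + V₀² sinh²(κw) / [4E(V₀ − E)] = 652.0, so T = 0.00153.

T = 0.00153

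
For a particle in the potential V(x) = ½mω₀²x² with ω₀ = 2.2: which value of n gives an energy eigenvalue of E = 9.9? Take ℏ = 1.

Invert E_n = (n + ½)ℏω₀: n = E/ℏω₀ − ½ = 4.000, so n = 4.

n = 4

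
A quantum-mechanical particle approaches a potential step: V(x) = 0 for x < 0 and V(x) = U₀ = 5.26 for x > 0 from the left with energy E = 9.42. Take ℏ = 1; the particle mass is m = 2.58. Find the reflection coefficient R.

On each side the TISE gives plane waves with k = √(2m(E − V))/ℏ: k₁ = √(2·2.58·9.42) = 6.972, k₂ = √(2·2.58·4.16) = 4.633.
Matching ψ and ψ′ at x = 0 gives r = (k₁ − k₂)/(k₁ + k₂), so R = r² = 0.04062 and T = 1 − R = 0.9594.

R = 0.0406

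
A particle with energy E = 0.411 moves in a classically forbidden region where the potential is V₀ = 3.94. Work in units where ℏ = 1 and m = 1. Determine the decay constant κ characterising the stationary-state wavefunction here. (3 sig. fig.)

Since E < V₀ the TISE in this region is ψ'' = κ²ψ with κ = √(2m(V₀ − E))/ℏ.
κ = √(2 × 1 × 3.529) = 2.657.

κ = 2.66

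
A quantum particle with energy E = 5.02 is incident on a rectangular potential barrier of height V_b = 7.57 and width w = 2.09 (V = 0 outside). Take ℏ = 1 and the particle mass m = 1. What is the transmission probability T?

T = 0.000284

Since E < V_b the interior solution is evanescent with decay constant κ = √(2m(V_b − E))/ℏ = 2.258.
κw = 4.720, sinh(κw) = 56.07.
Matching ψ, ψ′ at both faces gives T = [1 + V_b² sinh²(κw) / (4E(V_b − E))]⁻¹ = 1/3520 = 0.000284.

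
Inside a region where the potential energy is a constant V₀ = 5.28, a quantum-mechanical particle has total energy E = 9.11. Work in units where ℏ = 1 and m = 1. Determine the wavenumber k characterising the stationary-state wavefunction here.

k = 2.77

With E > V₀ the solution is oscillatory, ψ ∝ e^{±ikx} with k = √(2m(E − V₀))/ℏ.
k = √(2 × 1 × 3.83) = 2.768.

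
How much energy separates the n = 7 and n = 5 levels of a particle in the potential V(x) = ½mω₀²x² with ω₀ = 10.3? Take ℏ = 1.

ΔE = 20.6

E_n = ℏω₀(n + ½), so ΔE = (7 − 5) ℏω₀ = 2 × 10.3 = 20.60.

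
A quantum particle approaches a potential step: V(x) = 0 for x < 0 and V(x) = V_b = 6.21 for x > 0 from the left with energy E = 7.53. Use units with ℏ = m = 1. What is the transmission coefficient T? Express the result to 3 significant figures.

T = 0.832

On each side the TISE gives plane waves with k = √(2m(E − V))/ℏ: k₁ = √(2·1·7.53) = 3.881, k₂ = √(2·1·1.32) = 1.625.
Continuity of ψ and ψ′ at the step yields the reflection amplitude r = (k₁ − k₂)/(k₁ + k₂) = 0.4098; thus R = |r|² = 0.1679, T = 0.8321.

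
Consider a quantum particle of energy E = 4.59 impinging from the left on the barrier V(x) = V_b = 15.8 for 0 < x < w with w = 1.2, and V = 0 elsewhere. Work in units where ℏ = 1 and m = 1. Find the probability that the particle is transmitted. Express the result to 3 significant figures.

T = 0.0000383

Since E < V_b the interior solution is evanescent with decay constant κ = √(2m(V_b − E))/ℏ = 4.735.
κw = 5.682, sinh(κw) = 146.8.
The exact tunnelling result is T⁻¹ = 1 + V_b² sinh²(κw) / [4E(V_b − E)] = 26130, so T = 0.0000383.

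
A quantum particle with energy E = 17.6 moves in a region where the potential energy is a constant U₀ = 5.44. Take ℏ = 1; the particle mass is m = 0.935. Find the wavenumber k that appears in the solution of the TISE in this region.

k = 4.77

With E > U₀ the solution is oscillatory, ψ ∝ e^{±ikx} with k = √(2m(E − U₀))/ℏ.
k = √(2 × 0.935 × 12.16) = 4.769.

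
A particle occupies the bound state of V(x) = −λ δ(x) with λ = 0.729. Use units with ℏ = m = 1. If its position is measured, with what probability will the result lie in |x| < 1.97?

P = 0.943

The normalised bound state is ψ = √κ e^{−κ|x|} with κ = mλ/ℏ² = 0.7290.
P(|x| < d) = ∫_{−d}^{d} κ e^{−2κ|x|} dx = 1 − e^{−2κd} = 1 − e^{−2.872} = 0.9434.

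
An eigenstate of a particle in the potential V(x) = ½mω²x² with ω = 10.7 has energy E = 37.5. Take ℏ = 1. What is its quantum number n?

n = 3

E_n = ℏω(n + ½) ⇒ n = E/(ℏω) − ½ = 37.5/10.7 − 0.5 = 3.005 → n = 3.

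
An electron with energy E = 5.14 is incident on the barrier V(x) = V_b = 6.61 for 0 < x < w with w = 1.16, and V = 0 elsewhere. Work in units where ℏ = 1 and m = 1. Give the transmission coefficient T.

E < V_b: inside the barrier ψ ∝ e^{±κx} with κ = √(2m(V_b − E))/ℏ = 1.715.
κw = 1.989, sinh(κw) = 3.586.
The exact tunnelling result is T⁻¹ = 1 + V_b² sinh²(κw) / [4E(V_b − E)] = 19.59, so T = 0.0511.

T = 0.0511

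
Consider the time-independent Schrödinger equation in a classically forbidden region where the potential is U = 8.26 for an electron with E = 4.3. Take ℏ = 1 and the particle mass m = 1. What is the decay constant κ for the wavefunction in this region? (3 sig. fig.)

κ = 2.81

Since E < U the TISE in this region is ψ'' = κ²ψ with κ = √(2m(U − E))/ℏ.
κ = √(2 × 1 × 3.96) = 2.814.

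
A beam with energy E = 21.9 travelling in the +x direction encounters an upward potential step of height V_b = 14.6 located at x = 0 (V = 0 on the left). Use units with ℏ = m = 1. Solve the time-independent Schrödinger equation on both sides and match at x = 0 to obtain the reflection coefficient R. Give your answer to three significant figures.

R = 0.0718

The wavenumbers are k₁ = √(2mE)/ℏ = 6.618 on the left and k₂ = √(2m(E − V_b))/ℏ = 3.821 on the right.
Matching ψ and ψ′ at x = 0 gives r = (k₁ − k₂)/(k₁ + k₂), so R = r² = 0.07180 and T = 1 − R = 0.9282.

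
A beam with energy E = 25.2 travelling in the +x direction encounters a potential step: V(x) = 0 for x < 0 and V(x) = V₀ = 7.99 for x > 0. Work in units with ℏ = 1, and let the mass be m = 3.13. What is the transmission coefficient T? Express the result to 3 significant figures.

On each side the TISE gives plane waves with k = √(2m(E − V))/ℏ: k₁ = √(2·3.13·25.2) = 12.56, k₂ = √(2·3.13·17.21) = 10.38.
Continuity of ψ and ψ′ at the step yields the reflection amplitude r = (k₁ − k₂)/(k₁ + k₂) = 0.09505; thus R = |r|² = 0.009035, T = 0.9910.

T = 0.991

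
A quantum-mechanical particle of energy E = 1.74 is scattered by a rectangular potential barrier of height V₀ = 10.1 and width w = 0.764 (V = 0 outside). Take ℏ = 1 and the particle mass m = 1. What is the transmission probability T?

Since E < V₀ the interior solution is evanescent with decay constant κ = √(2m(V₀ − E))/ℏ = 4.089.
κw = 3.124, sinh(κw) = 11.35.
Matching ψ, ψ′ at both faces gives T = [1 + V₀² sinh²(κw) / (4E(V₀ − E))]⁻¹ = 1/226.7 = 0.00441.

T = 0.00441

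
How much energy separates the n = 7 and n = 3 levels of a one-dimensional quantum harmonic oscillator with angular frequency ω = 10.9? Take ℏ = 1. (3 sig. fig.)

ΔE = 43.6

E_n = ℏω(n + ½), so ΔE = (7 − 3) ℏω = 4 × 10.9 = 43.60.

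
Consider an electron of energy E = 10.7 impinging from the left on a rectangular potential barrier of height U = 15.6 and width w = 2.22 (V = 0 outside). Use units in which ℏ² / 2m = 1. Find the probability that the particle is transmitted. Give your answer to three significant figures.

T = 0.000186

Since E < U the interior solution is evanescent with decay constant κ = √(2m(U − E))/ℏ = 2.214.
κw = 4.914, sinh(κw) = 68.10.
The exact tunnelling result is T⁻¹ = 1 + U² sinh²(κw) / [4E(U − E)] = 5383, so T = 0.000186.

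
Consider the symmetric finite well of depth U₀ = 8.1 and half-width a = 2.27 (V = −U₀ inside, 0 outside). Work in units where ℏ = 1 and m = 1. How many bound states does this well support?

N = 6

Define the well-strength parameter z₀ = (a/ℏ)√(2mU₀) = 2.27 × √(2·1·8.1) = 9.137.
A new bound state (alternating even/odd) appears each time z₀ passes a multiple of π/2, so N = ⌊2z₀/π⌋ + 1 = ⌊5.817⌋ + 1 = 6.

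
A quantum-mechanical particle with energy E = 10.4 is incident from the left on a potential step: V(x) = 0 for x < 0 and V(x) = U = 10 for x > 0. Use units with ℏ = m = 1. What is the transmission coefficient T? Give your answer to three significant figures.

On each side the TISE gives plane waves with k = √(2m(E − V))/ℏ: k₁ = √(2·1·10.4) = 4.561, k₂ = √(2·1·0.4) = 0.8944.
Matching ψ and ψ′ at x = 0 gives r = (k₁ − k₂)/(k₁ + k₂), so R = r² = 0.4517 and T = 1 − R = 0.5483.

T = 0.548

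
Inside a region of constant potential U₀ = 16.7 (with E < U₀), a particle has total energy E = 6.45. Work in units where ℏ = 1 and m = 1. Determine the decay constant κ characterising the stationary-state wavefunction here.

κ = 4.53

Since E < U₀ the TISE in this region is ψ'' = κ²ψ with κ = √(2m(U₀ − E))/ℏ.
κ = √(2 × 1 × 10.25) = 4.528.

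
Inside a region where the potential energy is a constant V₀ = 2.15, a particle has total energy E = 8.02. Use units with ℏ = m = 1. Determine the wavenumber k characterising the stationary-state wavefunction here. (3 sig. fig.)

k = 3.43

With E > V₀ the solution is oscillatory, ψ ∝ e^{±ikx} with k = √(2m(E − V₀))/ℏ.
k = √(2 × 1 × 5.87) = 3.426.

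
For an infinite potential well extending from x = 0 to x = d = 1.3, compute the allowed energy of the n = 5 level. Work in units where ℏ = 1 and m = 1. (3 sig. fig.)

The infinite-well eigenfunctions ψ_n = √(2/d) sin(nπx/d) vanish at both walls, giving E_n = n²π²ℏ²/(2md²).
E_5 = 5² × π² / (2 × 1 × 1.3²) = 73.00.

E = 73.0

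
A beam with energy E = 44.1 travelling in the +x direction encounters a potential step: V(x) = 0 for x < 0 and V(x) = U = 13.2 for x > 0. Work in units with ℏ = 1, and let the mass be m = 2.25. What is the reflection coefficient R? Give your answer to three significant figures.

The wavenumbers are k₁ = √(2mE)/ℏ = 14.09 on the left and k₂ = √(2m(E − U))/ℏ = 11.79 on the right.
Matching ψ and ψ′ at x = 0 gives r = (k₁ − k₂)/(k₁ + k₂), so R = r² = 0.007866 and T = 1 − R = 0.9921.

R = 0.00787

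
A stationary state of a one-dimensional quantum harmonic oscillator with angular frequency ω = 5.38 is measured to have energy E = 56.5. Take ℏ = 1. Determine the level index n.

Invert E_n = (n + ½)ℏω: n = E/ℏω − ½ = 10.002, so n = 10.

n = 10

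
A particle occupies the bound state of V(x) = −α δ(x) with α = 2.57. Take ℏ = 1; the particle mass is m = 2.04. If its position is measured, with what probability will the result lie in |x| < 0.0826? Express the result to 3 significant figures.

P = 0.579

The normalised bound state is ψ = √κ e^{−κ|x|} with κ = mα/ℏ² = 5.243.
P(|x| < d) = ∫_{−d}^{d} κ e^{−2κ|x|} dx = 1 − e^{−2κd} = 1 − e^{−0.8661} = 0.5794.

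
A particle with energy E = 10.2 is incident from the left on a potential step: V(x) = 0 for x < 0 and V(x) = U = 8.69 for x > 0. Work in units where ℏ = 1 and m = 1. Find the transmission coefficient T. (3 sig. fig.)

T = 0.803

The wavenumbers are k₁ = √(2mE)/ℏ = 4.517 on the left and k₂ = √(2m(E − U))/ℏ = 1.738 on the right.
Matching ψ and ψ′ at x = 0 gives r = (k₁ − k₂)/(k₁ + k₂), so R = r² = 0.1974 and T = 1 − R = 0.8026.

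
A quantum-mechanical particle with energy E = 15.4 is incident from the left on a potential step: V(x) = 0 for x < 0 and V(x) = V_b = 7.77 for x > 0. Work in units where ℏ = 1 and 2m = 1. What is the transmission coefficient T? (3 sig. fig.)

T = 0.970

On each side the TISE gives plane waves with k = √(2m(E − V))/ℏ: k₁ = √(2·½·15.4) = 3.924, k₂ = √(2·½·7.63) = 2.762.
Matching ψ and ψ′ at x = 0 gives r = (k₁ − k₂)/(k₁ + k₂), so R = r² = 0.03020 and T = 1 − R = 0.9698.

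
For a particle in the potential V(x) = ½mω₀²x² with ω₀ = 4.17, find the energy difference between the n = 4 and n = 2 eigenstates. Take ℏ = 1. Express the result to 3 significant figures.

E_n = ℏω₀(n + ½), so ΔE = (4 − 2) ℏω₀ = 2 × 4.17 = 8.340.

ΔE = 8.34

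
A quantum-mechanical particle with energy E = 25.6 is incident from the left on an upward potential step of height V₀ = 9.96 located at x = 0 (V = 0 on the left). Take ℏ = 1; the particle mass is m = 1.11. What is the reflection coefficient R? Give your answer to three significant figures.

On each side the TISE gives plane waves with k = √(2m(E − V))/ℏ: k₁ = √(2·1.11·25.6) = 7.539, k₂ = √(2·1.11·15.64) = 5.892.
Continuity of ψ and ψ′ at the step yields the reflection amplitude r = (k₁ − k₂)/(k₁ + k₂) = 0.1226; thus R = |r|² = 0.01502, T = 0.9850.

R = 0.0150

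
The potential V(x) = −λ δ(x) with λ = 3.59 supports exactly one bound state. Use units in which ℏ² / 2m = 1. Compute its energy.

E = -3.22

For x ≠ 0 the bound state is ψ ∝ e^{−κ|x|}; integrating the TISE across the delta gives the cusp condition 2κ = 2mλ/ℏ², so κ = 1.795.
Then E = −ℏ²κ²/(2m) = −mλ²/(2ℏ²) = -3.222.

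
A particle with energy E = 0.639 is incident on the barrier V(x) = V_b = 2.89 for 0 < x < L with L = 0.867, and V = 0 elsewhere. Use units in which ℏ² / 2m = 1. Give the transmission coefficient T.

Since E < V_b the interior solution is evanescent with decay constant κ = √(2m(V_b − E))/ℏ = 1.500.
κL = 1.301, sinh(κL) = 1.700.
The exact tunnelling result is T⁻¹ = 1 + V_b² sinh²(κL) / [4E(V_b − E)] = 5.195, so T = 0.192.

T = 0.192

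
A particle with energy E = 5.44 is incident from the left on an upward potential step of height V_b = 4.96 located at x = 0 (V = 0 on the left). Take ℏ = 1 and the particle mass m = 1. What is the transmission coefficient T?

On each side the TISE gives plane waves with k = √(2m(E − V))/ℏ: k₁ = √(2·1·5.44) = 3.298, k₂ = √(2·1·0.48) = 0.9798.
Matching ψ and ψ′ at x = 0 gives r = (k₁ − k₂)/(k₁ + k₂), so R = r² = 0.2937 and T = 1 − R = 0.7063.

T = 0.706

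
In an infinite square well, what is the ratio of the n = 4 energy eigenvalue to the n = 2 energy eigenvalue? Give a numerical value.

E_n = n²π²ℏ²/(2mL²) so the ratio is n₂²/n₁² = 16/4 = 4.

4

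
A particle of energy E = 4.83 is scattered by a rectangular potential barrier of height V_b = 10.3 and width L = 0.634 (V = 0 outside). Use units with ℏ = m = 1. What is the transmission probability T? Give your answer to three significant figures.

Since E < V_b the interior solution is evanescent with decay constant κ = √(2m(V_b − E))/ℏ = 3.308.
κL = 2.097, sinh(κL) = 4.009.
The exact tunnelling result is T⁻¹ = 1 + V_b² sinh²(κL) / [4E(V_b − E)] = 17.14, so T = 0.0584.

T = 0.0584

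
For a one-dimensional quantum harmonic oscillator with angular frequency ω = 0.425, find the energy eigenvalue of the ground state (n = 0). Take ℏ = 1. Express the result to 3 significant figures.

The oscillator eigenvalues are E_n = ℏω(n + ½), so E_0 = 0.425 × 0.5 = 0.2125.

E = 0.213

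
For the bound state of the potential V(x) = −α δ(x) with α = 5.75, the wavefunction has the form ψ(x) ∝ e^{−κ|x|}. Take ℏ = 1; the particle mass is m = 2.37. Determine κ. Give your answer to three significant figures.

Integrating the TISE across x = 0 gives the cusp condition ψ'(0⁺) − ψ'(0⁻) = −(2mα/ℏ²)ψ(0).
With ψ ∝ e^{−κ|x|} this yields −2κ = −2mα/ℏ², so κ = mα/ℏ² = 13.63.

κ = 13.6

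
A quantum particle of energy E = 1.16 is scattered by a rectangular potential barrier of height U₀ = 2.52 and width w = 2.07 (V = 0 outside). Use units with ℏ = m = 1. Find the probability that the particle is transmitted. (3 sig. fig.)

T = 0.00430

Since E < U₀ the interior solution is evanescent with decay constant κ = √(2m(U₀ − E))/ℏ = 1.649.
κw = 3.414, sinh(κw) = 15.18.
The exact tunnelling result is T⁻¹ = 1 + U₀² sinh²(κw) / [4E(U₀ − E)] = 232.8, so T = 0.00430.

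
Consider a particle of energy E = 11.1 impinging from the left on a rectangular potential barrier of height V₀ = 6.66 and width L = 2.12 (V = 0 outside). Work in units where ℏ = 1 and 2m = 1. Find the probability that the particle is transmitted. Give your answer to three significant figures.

T = 0.825

E > V₀: inside the barrier k₂ = √(2m(E − V₀))/ℏ = 2.107, k₂L = 4.467.
T = [1 + V₀² sin²(k₂L) / (4E(E − V₀))]⁻¹ = 1/1.212 = 0.825.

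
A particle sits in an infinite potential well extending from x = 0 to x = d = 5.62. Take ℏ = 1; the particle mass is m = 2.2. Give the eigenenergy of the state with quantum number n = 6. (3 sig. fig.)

E = 2.56

The infinite-well eigenfunctions ψ_n = √(2/d) sin(nπx/d) vanish at both walls, giving E_n = n²π²ℏ²/(2md²).
E_6 = 6² × π² / (2 × 2.2 × 5.62²) = 2.557.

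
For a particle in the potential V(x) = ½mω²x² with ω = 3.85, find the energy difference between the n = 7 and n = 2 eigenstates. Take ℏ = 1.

ΔE = 19.3

E_n = ℏω(n + ½), so ΔE = (7 − 2) ℏω = 5 × 3.85 = 19.25.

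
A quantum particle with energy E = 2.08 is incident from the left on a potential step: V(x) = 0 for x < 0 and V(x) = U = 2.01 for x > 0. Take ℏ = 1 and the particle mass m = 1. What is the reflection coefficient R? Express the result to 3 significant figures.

The wavenumbers are k₁ = √(2mE)/ℏ = 2.040 on the left and k₂ = √(2m(E − U))/ℏ = 0.3742 on the right.
Continuity of ψ and ψ′ at the step yields the reflection amplitude r = (k₁ − k₂)/(k₁ + k₂) = 0.6900; thus R = |r|² = 0.4761, T = 0.5239.

R = 0.476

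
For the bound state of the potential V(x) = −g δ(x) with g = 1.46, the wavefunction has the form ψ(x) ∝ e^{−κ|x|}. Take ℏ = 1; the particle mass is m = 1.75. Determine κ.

κ = 2.56

Integrate −(ℏ²/2m)ψ'' − gδ(x)ψ = Eψ from −ε to +ε: the ψ'' term gives ψ'(0⁺) − ψ'(0⁻) and the δ term gives −(2mg/ℏ²)ψ(0).
With ψ ∝ e^{−κ|x|} this yields −2κ = −2mg/ℏ², so κ = mg/ℏ² = 2.555.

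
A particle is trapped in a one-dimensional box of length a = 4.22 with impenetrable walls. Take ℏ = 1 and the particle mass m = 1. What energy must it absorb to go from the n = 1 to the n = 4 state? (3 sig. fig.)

ΔE = 4.16

E_n = n²π²ℏ²/(2ma²), so ΔE = (4² − 1²) π²ℏ²/(2ma²).
ΔE = 15 × π² / (2 × 1 × 4.22²) = 4.157.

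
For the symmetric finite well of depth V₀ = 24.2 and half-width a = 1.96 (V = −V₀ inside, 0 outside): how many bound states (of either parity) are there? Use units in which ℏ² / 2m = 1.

N = 7

Define the well-strength parameter z₀ = (a/ℏ)√(2mV₀) = 1.96 × √(2·0.5·24.2) = 9.642.
A new bound state (alternating even/odd) appears each time z₀ passes a multiple of π/2, so N = ⌊2z₀/π⌋ + 1 = ⌊6.138⌋ + 1 = 7.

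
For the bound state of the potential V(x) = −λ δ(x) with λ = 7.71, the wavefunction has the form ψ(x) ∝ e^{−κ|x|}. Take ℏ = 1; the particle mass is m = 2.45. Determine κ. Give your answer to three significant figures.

Integrate −(ℏ²/2m)ψ'' − λδ(x)ψ = Eψ from −ε to +ε: the ψ'' term gives ψ'(0⁺) − ψ'(0⁻) and the δ term gives −(2mλ/ℏ²)ψ(0).
With ψ ∝ e^{−κ|x|} this yields −2κ = −2mλ/ℏ², so κ = mλ/ℏ² = 18.89.

κ = 18.9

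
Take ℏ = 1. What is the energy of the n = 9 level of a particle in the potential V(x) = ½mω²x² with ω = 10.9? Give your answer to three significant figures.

Using E_n = (n + ½)ℏω: E_9 = 9.5 × 10.9 = 103.6.

E = 104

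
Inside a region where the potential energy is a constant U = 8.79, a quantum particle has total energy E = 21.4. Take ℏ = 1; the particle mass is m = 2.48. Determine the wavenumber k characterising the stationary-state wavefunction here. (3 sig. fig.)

With E > U the solution is oscillatory, ψ ∝ e^{±ikx} with k = √(2m(E − U))/ℏ.
k = √(2 × 2.48 × 12.61) = 7.909.

k = 7.91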